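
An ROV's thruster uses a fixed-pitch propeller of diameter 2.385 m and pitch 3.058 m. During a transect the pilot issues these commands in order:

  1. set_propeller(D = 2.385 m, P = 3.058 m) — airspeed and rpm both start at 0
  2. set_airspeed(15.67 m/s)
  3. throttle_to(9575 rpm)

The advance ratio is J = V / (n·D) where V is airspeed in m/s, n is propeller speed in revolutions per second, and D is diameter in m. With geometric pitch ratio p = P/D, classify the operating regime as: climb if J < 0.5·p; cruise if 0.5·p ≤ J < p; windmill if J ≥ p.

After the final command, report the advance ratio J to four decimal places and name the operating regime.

set_propeller: D = 2.385 m, P = 3.058 m (p = P/D = 1.282180); state ← (V=0, rpm=0)
set_airspeed(15.67): V ← 15.67 m/s
throttle_to(9575): rpm ← 9575
final state: V = 15.67 m/s, rpm = 9575 → n = rpm/60 = 159.583333 rev/s
J = V / (n·D) = 15.67 / (159.583333 × 2.385) = 0.041171
regime bands: climb J<0.6411 | cruise [0.6411, 1.2822) | windmill J≥1.2822
J = 0.0412 → climb

J = 0.0412, regime = climb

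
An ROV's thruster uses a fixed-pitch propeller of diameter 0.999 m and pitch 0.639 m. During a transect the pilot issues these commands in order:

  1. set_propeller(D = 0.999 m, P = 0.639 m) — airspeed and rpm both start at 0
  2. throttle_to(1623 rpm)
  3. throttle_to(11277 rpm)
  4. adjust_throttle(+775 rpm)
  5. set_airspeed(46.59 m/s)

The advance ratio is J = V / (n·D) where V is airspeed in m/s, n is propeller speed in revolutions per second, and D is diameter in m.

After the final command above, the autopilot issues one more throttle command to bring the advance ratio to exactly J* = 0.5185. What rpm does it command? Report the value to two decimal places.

set_propeller: D = 0.999 m, P = 0.639 m (p = P/D = 0.639640); state ← (V=0, rpm=0)
throttle_to(1623): rpm ← 1623
throttle_to(11277): rpm ← 11277
adjust_throttle(+775): rpm ← 11277 +775 = 12052
set_airspeed(46.59): V ← 46.59 m/s
final state: V = 46.59 m/s, rpm = 12052 → n = rpm/60 = 200.866667 rev/s
target J* = 0.5185; solve J* = V/(n·D) for n: n = V/(J*·D) = 46.59/(0.5185 × 0.999) = 89.945297 rev/s
rpm = 60·n = 5396.717836

rpm = 5396.72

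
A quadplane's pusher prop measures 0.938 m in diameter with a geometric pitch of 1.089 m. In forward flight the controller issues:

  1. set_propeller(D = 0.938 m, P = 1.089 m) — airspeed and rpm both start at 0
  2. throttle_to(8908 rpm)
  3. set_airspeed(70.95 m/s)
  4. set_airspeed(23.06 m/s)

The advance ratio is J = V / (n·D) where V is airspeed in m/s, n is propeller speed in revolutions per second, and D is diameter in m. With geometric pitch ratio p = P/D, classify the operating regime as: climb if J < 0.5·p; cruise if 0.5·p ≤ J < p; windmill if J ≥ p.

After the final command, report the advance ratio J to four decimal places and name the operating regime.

set_propeller: D = 0.938 m, P = 1.089 m (p = P/D = 1.160981); state ← (V=0, rpm=0)
throttle_to(8908): rpm ← 8908
set_airspeed(70.95): V ← 70.95 m/s
set_airspeed(23.06): V ← 23.06 m/s
final state: V = 23.06 m/s, rpm = 8908 → n = rpm/60 = 148.466667 rev/s
J = V / (n·D) = 23.06 / (148.466667 × 0.938) = 0.165587
regime bands: climb J<0.5805 | cruise [0.5805, 1.1610) | windmill J≥1.1610
J = 0.1656 → climb

J = 0.1656, regime = climb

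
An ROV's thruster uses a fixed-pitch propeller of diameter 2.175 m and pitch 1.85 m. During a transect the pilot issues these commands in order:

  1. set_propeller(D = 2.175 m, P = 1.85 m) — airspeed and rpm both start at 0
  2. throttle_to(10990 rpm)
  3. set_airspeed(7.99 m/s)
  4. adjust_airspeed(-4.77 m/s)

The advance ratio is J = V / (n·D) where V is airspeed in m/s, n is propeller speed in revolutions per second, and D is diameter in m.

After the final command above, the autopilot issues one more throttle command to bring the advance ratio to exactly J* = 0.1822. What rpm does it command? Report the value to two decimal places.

set_propeller: D = 2.175 m, P = 1.85 m (p = P/D = 0.850575); state ← (V=0, rpm=0)
throttle_to(10990): rpm ← 10990
set_airspeed(7.99): V ← 7.99 m/s
adjust_airspeed(-4.77): V ← 7.99 -4.77 = 3.22 m/s
final state: V = 3.22 m/s, rpm = 10990 → n = rpm/60 = 183.166667 rev/s
target J* = 0.1822; solve J* = V/(n·D) for n: n = V/(J*·D) = 3.22/(0.1822 × 2.175) = 8.125465 rev/s
rpm = 60·n = 487.527916

rpm = 487.53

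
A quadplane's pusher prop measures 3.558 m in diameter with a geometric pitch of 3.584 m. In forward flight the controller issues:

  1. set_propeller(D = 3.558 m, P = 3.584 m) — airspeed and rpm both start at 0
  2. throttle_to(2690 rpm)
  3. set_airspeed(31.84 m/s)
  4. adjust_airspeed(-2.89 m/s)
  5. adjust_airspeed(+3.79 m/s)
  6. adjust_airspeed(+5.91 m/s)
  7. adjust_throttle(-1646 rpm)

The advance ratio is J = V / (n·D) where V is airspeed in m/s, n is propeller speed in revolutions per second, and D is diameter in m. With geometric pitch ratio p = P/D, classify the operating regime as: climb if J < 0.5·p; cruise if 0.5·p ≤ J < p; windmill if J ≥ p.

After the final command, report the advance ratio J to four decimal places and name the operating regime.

set_propeller: D = 3.558 m, P = 3.584 m (p = P/D = 1.007307); state ← (V=0, rpm=0)
throttle_to(2690): rpm ← 2690
set_airspeed(31.84): V ← 31.84 m/s
adjust_airspeed(-2.89): V ← 31.84 -2.89 = 28.95 m/s
adjust_airspeed(+3.79): V ← 28.95 +3.79 = 32.74 m/s
adjust_airspeed(+5.91): V ← 32.74 +5.91 = 38.65 m/s
adjust_throttle(-1646): rpm ← 2690 -1646 = 1044
final state: V = 38.65 m/s, rpm = 1044 → n = rpm/60 = 17.400000 rev/s
J = V / (n·D) = 38.65 / (17.400000 × 3.558) = 0.624301
regime bands: climb J<0.5037 | cruise [0.5037, 1.0073) | windmill J≥1.0073
J = 0.6243 → cruise

J = 0.6243, regime = cruise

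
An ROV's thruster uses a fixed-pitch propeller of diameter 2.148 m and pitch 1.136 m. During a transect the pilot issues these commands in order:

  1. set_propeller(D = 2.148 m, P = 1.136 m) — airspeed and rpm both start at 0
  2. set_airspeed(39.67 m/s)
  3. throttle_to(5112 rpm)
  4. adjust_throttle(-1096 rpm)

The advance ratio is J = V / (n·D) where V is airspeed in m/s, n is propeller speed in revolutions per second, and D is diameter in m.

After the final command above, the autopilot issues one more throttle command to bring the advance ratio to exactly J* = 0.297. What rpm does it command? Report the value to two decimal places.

rpm = 3730.98

set_propeller: D = 2.148 m, P = 1.136 m (p = P/D = 0.528864); state ← (V=0, rpm=0)
set_airspeed(39.67): V ← 39.67 m/s
throttle_to(5112): rpm ← 5112
adjust_throttle(-1096): rpm ← 5112 -1096 = 4016
final state: V = 39.67 m/s, rpm = 4016 → n = rpm/60 = 66.933333 rev/s
target J* = 0.297; solve J* = V/(n·D) for n: n = V/(J*·D) = 39.67/(0.297 × 2.148) = 62.182972 rev/s
rpm = 60·n = 3730.978312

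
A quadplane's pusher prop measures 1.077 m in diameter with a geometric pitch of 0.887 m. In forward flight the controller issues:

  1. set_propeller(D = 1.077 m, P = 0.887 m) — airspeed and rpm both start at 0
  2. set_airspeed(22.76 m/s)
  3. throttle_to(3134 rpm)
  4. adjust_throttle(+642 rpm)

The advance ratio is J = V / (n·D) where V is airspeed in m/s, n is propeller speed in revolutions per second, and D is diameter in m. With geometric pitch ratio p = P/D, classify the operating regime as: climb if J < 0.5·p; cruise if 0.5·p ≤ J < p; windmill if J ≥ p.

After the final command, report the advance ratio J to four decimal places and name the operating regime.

J = 0.3358, regime = climb

set_propeller: D = 1.077 m, P = 0.887 m (p = P/D = 0.823584); state ← (V=0, rpm=0)
set_airspeed(22.76): V ← 22.76 m/s
throttle_to(3134): rpm ← 3134
adjust_throttle(+642): rpm ← 3134 +642 = 3776
final state: V = 22.76 m/s, rpm = 3776 → n = rpm/60 = 62.933333 rev/s
J = V / (n·D) = 22.76 / (62.933333 × 1.077) = 0.335796
regime bands: climb J<0.4118 | cruise [0.4118, 0.8236) | windmill J≥0.8236
J = 0.3358 → climb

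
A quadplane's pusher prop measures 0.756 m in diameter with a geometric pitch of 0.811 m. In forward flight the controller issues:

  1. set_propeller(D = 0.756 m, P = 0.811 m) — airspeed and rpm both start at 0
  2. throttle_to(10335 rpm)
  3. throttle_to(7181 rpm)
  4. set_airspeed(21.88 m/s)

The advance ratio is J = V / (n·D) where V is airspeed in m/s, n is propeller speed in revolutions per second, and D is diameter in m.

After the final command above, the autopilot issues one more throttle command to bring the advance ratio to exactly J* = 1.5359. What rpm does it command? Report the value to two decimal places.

rpm = 1130.61

set_propeller: D = 0.756 m, P = 0.811 m (p = P/D = 1.072751); state ← (V=0, rpm=0)
throttle_to(10335): rpm ← 10335
throttle_to(7181): rpm ← 7181
set_airspeed(21.88): V ← 21.88 m/s
final state: V = 21.88 m/s, rpm = 7181 → n = rpm/60 = 119.683333 rev/s
target J* = 1.5359; solve J* = V/(n·D) for n: n = V/(J*·D) = 21.88/(1.5359 × 0.756) = 18.843544 rev/s
rpm = 60·n = 1130.612629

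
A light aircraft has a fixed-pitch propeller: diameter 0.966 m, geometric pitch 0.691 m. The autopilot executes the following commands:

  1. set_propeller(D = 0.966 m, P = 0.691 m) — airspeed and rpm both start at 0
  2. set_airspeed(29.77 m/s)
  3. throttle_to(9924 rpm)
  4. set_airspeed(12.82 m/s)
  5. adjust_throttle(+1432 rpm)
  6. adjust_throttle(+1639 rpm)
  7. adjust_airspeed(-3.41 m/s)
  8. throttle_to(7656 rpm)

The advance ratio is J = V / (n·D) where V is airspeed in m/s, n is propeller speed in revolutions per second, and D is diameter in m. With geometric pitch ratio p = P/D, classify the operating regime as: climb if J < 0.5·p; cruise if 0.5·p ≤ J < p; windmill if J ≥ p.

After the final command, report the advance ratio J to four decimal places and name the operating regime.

J = 0.0763, regime = climb

set_propeller: D = 0.966 m, P = 0.691 m (p = P/D = 0.715321); state ← (V=0, rpm=0)
set_airspeed(29.77): V ← 29.77 m/s
throttle_to(9924): rpm ← 9924
set_airspeed(12.82): V ← 12.82 m/s
adjust_throttle(+1432): rpm ← 9924 +1432 = 11356
adjust_throttle(+1639): rpm ← 11356 +1639 = 12995
adjust_airspeed(-3.41): V ← 12.82 -3.41 = 9.41 m/s
throttle_to(7656): rpm ← 7656
final state: V = 9.41 m/s, rpm = 7656 → n = rpm/60 = 127.600000 rev/s
J = V / (n·D) = 9.41 / (127.600000 × 0.966) = 0.076342
regime bands: climb J<0.3577 | cruise [0.3577, 0.7153) | windmill J≥0.7153
J = 0.0763 → climb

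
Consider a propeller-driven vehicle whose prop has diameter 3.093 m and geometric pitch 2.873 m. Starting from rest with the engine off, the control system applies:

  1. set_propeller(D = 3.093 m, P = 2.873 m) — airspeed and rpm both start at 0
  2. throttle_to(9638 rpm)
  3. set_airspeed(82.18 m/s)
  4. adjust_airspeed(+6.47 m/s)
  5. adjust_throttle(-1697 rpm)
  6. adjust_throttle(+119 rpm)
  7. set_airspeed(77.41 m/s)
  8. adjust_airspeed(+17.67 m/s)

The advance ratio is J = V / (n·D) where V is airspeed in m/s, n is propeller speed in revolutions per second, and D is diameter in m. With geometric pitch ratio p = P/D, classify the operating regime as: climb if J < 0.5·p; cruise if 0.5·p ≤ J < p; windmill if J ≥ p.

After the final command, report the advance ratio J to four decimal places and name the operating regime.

J = 0.2288, regime = climb

set_propeller: D = 3.093 m, P = 2.873 m (p = P/D = 0.928872); state ← (V=0, rpm=0)
throttle_to(9638): rpm ← 9638
set_airspeed(82.18): V ← 82.18 m/s
adjust_airspeed(+6.47): V ← 82.18 +6.47 = 88.65 m/s
adjust_throttle(-1697): rpm ← 9638 -1697 = 7941
adjust_throttle(+119): rpm ← 7941 +119 = 8060
set_airspeed(77.41): V ← 77.41 m/s
adjust_airspeed(+17.67): V ← 77.41 +17.67 = 95.08 m/s
final state: V = 95.08 m/s, rpm = 8060 → n = rpm/60 = 134.333333 rev/s
J = V / (n·D) = 95.08 / (134.333333 × 3.093) = 0.228837
regime bands: climb J<0.4644 | cruise [0.4644, 0.9289) | windmill J≥0.9289
J = 0.2288 → climb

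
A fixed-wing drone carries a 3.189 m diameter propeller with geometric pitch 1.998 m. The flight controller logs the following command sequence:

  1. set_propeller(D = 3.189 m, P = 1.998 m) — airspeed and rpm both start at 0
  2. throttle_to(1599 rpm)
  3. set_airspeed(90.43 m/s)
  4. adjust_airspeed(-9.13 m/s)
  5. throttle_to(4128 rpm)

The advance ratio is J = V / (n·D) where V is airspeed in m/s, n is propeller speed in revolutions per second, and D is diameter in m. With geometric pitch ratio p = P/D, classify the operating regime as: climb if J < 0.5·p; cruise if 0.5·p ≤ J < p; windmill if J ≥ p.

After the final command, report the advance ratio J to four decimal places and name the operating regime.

J = 0.3706, regime = cruise

set_propeller: D = 3.189 m, P = 1.998 m (p = P/D = 0.626529); state ← (V=0, rpm=0)
throttle_to(1599): rpm ← 1599
set_airspeed(90.43): V ← 90.43 m/s
adjust_airspeed(-9.13): V ← 90.43 -9.13 = 81.3 m/s
throttle_to(4128): rpm ← 4128
final state: V = 81.3 m/s, rpm = 4128 → n = rpm/60 = 68.800000 rev/s
J = V / (n·D) = 81.3 / (68.800000 × 3.189) = 0.370551
regime bands: climb J<0.3133 | cruise [0.3133, 0.6265) | windmill J≥0.6265
J = 0.3706 → cruise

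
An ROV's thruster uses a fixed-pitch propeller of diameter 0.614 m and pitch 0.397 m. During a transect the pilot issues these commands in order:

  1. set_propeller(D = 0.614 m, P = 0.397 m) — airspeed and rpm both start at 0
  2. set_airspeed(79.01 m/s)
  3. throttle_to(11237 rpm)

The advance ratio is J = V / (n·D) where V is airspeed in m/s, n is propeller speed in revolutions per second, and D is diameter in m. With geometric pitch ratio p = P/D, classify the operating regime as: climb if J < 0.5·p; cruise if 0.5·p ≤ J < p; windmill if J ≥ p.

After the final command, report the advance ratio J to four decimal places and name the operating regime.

set_propeller: D = 0.614 m, P = 0.397 m (p = P/D = 0.646580); state ← (V=0, rpm=0)
set_airspeed(79.01): V ← 79.01 m/s
throttle_to(11237): rpm ← 11237
final state: V = 79.01 m/s, rpm = 11237 → n = rpm/60 = 187.283333 rev/s
J = V / (n·D) = 79.01 / (187.283333 × 0.614) = 0.687091
regime bands: climb J<0.3233 | cruise [0.3233, 0.6466) | windmill J≥0.6466
J = 0.6871 → windmill

J = 0.6871, regime = windmill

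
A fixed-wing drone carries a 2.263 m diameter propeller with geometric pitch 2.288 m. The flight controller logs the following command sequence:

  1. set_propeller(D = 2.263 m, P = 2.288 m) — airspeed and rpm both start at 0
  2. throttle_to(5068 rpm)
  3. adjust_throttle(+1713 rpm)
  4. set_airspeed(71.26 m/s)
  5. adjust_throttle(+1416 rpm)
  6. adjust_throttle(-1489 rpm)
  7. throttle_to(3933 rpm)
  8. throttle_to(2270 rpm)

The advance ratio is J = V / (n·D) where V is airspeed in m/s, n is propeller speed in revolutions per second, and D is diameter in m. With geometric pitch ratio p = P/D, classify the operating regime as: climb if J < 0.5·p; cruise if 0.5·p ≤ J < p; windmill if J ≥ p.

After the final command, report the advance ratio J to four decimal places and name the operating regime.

J = 0.8323, regime = cruise

set_propeller: D = 2.263 m, P = 2.288 m (p = P/D = 1.011047); state ← (V=0, rpm=0)
throttle_to(5068): rpm ← 5068
adjust_throttle(+1713): rpm ← 5068 +1713 = 6781
set_airspeed(71.26): V ← 71.26 m/s
adjust_throttle(+1416): rpm ← 6781 +1416 = 8197
adjust_throttle(-1489): rpm ← 8197 -1489 = 6708
throttle_to(3933): rpm ← 3933
throttle_to(2270): rpm ← 2270
final state: V = 71.26 m/s, rpm = 2270 → n = rpm/60 = 37.833333 rev/s
J = V / (n·D) = 71.26 / (37.833333 × 2.263) = 0.832313
regime bands: climb J<0.5055 | cruise [0.5055, 1.0110) | windmill J≥1.0110
J = 0.8323 → cruise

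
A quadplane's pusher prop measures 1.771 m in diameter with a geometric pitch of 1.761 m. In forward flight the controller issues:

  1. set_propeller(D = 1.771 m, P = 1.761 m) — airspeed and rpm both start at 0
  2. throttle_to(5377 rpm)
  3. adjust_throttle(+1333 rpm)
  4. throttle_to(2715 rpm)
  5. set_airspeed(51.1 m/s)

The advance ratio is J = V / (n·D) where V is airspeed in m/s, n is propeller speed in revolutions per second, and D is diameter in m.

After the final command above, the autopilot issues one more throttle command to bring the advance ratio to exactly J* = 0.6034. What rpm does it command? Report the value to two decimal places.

set_propeller: D = 1.771 m, P = 1.761 m (p = P/D = 0.994353); state ← (V=0, rpm=0)
throttle_to(5377): rpm ← 5377
adjust_throttle(+1333): rpm ← 5377 +1333 = 6710
throttle_to(2715): rpm ← 2715
set_airspeed(51.1): V ← 51.1 m/s
final state: V = 51.1 m/s, rpm = 2715 → n = rpm/60 = 45.250000 rev/s
target J* = 0.6034; solve J* = V/(n·D) for n: n = V/(J*·D) = 51.1/(0.6034 × 1.771) = 47.818619 rev/s
rpm = 60·n = 2869.117163

rpm = 2869.12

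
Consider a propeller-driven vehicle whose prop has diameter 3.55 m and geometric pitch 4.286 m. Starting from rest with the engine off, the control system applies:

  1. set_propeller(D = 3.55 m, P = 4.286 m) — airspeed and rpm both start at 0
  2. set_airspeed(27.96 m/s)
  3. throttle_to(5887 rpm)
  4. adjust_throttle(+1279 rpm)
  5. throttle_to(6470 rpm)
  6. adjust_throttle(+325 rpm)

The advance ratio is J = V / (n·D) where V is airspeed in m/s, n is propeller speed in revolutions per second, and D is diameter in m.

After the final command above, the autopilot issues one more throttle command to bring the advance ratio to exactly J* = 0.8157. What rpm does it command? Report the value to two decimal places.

rpm = 579.33

set_propeller: D = 3.55 m, P = 4.286 m (p = P/D = 1.207324); state ← (V=0, rpm=0)
set_airspeed(27.96): V ← 27.96 m/s
throttle_to(5887): rpm ← 5887
adjust_throttle(+1279): rpm ← 5887 +1279 = 7166
throttle_to(6470): rpm ← 6470
adjust_throttle(+325): rpm ← 6470 +325 = 6795
final state: V = 27.96 m/s, rpm = 6795 → n = rpm/60 = 113.250000 rev/s
target J* = 0.8157; solve J* = V/(n·D) for n: n = V/(J*·D) = 27.96/(0.8157 × 3.55) = 9.655580 rev/s
rpm = 60·n = 579.334780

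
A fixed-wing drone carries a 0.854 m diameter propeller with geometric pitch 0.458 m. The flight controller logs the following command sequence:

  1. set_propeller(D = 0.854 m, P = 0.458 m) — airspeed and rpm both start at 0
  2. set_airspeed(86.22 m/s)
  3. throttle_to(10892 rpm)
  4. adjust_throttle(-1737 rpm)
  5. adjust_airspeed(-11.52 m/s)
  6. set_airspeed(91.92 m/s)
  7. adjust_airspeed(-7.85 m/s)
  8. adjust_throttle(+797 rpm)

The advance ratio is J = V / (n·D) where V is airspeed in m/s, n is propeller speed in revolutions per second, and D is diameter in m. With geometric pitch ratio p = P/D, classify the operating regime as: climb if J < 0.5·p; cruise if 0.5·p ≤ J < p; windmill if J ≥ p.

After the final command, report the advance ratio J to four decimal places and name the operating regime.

J = 0.5935, regime = windmill

set_propeller: D = 0.854 m, P = 0.458 m (p = P/D = 0.536300); state ← (V=0, rpm=0)
set_airspeed(86.22): V ← 86.22 m/s
throttle_to(10892): rpm ← 10892
adjust_throttle(-1737): rpm ← 10892 -1737 = 9155
adjust_airspeed(-11.52): V ← 86.22 -11.52 = 74.7 m/s
set_airspeed(91.92): V ← 91.92 m/s
adjust_airspeed(-7.85): V ← 91.92 -7.85 = 84.07 m/s
adjust_throttle(+797): rpm ← 9155 +797 = 9952
final state: V = 84.07 m/s, rpm = 9952 → n = rpm/60 = 165.866667 rev/s
J = V / (n·D) = 84.07 / (165.866667 × 0.854) = 0.593505
regime bands: climb J<0.2681 | cruise [0.2681, 0.5363) | windmill J≥0.5363
J = 0.5935 → windmill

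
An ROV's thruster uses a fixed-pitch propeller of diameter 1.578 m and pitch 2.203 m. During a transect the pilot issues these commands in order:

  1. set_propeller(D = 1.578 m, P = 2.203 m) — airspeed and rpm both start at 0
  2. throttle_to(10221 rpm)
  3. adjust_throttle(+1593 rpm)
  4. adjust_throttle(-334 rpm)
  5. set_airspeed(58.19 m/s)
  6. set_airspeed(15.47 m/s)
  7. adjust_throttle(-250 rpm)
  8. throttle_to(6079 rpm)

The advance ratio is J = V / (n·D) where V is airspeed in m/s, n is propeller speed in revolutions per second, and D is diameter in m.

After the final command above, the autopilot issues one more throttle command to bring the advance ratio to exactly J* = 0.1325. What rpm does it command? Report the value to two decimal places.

set_propeller: D = 1.578 m, P = 2.203 m (p = P/D = 1.396071); state ← (V=0, rpm=0)
throttle_to(10221): rpm ← 10221
adjust_throttle(+1593): rpm ← 10221 +1593 = 11814
adjust_throttle(-334): rpm ← 11814 -334 = 11480
set_airspeed(58.19): V ← 58.19 m/s
set_airspeed(15.47): V ← 15.47 m/s
adjust_throttle(-250): rpm ← 11480 -250 = 11230
throttle_to(6079): rpm ← 6079
final state: V = 15.47 m/s, rpm = 6079 → n = rpm/60 = 101.316667 rev/s
target J* = 0.1325; solve J* = V/(n·D) for n: n = V/(J*·D) = 15.47/(0.1325 × 1.578) = 73.989048 rev/s
rpm = 60·n = 4439.342851

rpm = 4439.34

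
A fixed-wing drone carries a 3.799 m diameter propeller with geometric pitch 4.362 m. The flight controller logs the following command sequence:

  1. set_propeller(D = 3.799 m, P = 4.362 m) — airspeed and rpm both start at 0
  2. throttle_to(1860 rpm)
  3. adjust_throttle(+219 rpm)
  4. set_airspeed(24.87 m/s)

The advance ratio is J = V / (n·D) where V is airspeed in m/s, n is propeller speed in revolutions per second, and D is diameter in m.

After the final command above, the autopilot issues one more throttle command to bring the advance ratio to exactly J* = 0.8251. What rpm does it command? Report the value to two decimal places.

rpm = 476.05

set_propeller: D = 3.799 m, P = 4.362 m (p = P/D = 1.148197); state ← (V=0, rpm=0)
throttle_to(1860): rpm ← 1860
adjust_throttle(+219): rpm ← 1860 +219 = 2079
set_airspeed(24.87): V ← 24.87 m/s
final state: V = 24.87 m/s, rpm = 2079 → n = rpm/60 = 34.650000 rev/s
target J* = 0.8251; solve J* = V/(n·D) for n: n = V/(J*·D) = 24.87/(0.8251 × 3.799) = 7.934141 rev/s
rpm = 60·n = 476.048449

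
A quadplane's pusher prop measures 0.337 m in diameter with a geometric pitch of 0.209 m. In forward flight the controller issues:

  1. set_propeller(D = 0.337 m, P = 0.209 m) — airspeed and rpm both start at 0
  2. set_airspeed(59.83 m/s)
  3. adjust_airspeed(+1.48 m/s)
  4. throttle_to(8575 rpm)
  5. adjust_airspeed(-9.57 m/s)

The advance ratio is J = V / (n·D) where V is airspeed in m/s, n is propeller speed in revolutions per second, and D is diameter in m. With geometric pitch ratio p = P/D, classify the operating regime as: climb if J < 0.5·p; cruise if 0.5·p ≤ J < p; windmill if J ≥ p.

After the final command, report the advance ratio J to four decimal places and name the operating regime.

J = 1.0743, regime = windmill

set_propeller: D = 0.337 m, P = 0.209 m (p = P/D = 0.620178); state ← (V=0, rpm=0)
set_airspeed(59.83): V ← 59.83 m/s
adjust_airspeed(+1.48): V ← 59.83 +1.48 = 61.31 m/s
throttle_to(8575): rpm ← 8575
adjust_airspeed(-9.57): V ← 61.31 -9.57 = 51.74 m/s
final state: V = 51.74 m/s, rpm = 8575 → n = rpm/60 = 142.916667 rev/s
J = V / (n·D) = 51.74 / (142.916667 × 0.337) = 1.074270
regime bands: climb J<0.3101 | cruise [0.3101, 0.6202) | windmill J≥0.6202
J = 1.0743 → windmill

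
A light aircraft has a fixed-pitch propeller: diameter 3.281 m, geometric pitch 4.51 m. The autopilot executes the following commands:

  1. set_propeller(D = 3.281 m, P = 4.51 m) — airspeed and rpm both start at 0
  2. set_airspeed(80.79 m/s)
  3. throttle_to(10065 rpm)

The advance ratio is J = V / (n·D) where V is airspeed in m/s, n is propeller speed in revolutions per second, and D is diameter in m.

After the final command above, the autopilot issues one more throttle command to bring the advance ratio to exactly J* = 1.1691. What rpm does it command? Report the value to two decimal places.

set_propeller: D = 3.281 m, P = 4.51 m (p = P/D = 1.374581); state ← (V=0, rpm=0)
set_airspeed(80.79): V ← 80.79 m/s
throttle_to(10065): rpm ← 10065
final state: V = 80.79 m/s, rpm = 10065 → n = rpm/60 = 167.750000 rev/s
target J* = 1.1691; solve J* = V/(n·D) for n: n = V/(J*·D) = 80.79/(1.1691 × 3.281) = 21.062005 rev/s
rpm = 60·n = 1263.720317

rpm = 1263.72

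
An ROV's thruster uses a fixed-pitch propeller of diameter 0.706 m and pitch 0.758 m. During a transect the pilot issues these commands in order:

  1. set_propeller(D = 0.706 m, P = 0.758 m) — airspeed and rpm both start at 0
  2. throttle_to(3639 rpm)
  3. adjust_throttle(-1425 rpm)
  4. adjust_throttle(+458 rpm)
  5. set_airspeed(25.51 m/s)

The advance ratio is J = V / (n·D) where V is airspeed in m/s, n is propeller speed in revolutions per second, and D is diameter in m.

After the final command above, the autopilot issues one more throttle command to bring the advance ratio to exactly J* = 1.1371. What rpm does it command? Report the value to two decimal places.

rpm = 1906.59

set_propeller: D = 0.706 m, P = 0.758 m (p = P/D = 1.073654); state ← (V=0, rpm=0)
throttle_to(3639): rpm ← 3639
adjust_throttle(-1425): rpm ← 3639 -1425 = 2214
adjust_throttle(+458): rpm ← 2214 +458 = 2672
set_airspeed(25.51): V ← 25.51 m/s
final state: V = 25.51 m/s, rpm = 2672 → n = rpm/60 = 44.533333 rev/s
target J* = 1.1371; solve J* = V/(n·D) for n: n = V/(J*·D) = 25.51/(1.1371 × 0.706) = 31.776576 rev/s
rpm = 60·n = 1906.594555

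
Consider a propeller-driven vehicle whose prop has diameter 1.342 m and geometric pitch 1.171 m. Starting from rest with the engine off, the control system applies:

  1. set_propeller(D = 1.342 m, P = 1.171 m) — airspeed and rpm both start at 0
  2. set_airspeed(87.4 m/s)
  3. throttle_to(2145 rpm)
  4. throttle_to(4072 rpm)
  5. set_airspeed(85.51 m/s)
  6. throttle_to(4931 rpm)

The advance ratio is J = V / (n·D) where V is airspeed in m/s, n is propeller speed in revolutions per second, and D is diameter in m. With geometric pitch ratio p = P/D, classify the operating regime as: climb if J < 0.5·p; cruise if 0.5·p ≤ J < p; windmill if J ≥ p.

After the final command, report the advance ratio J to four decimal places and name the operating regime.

set_propeller: D = 1.342 m, P = 1.171 m (p = P/D = 0.872578); state ← (V=0, rpm=0)
set_airspeed(87.4): V ← 87.4 m/s
throttle_to(2145): rpm ← 2145
throttle_to(4072): rpm ← 4072
set_airspeed(85.51): V ← 85.51 m/s
throttle_to(4931): rpm ← 4931
final state: V = 85.51 m/s, rpm = 4931 → n = rpm/60 = 82.183333 rev/s
J = V / (n·D) = 85.51 / (82.183333 × 1.342) = 0.775319
regime bands: climb J<0.4363 | cruise [0.4363, 0.8726) | windmill J≥0.8726
J = 0.7753 → cruise

J = 0.7753, regime = cruise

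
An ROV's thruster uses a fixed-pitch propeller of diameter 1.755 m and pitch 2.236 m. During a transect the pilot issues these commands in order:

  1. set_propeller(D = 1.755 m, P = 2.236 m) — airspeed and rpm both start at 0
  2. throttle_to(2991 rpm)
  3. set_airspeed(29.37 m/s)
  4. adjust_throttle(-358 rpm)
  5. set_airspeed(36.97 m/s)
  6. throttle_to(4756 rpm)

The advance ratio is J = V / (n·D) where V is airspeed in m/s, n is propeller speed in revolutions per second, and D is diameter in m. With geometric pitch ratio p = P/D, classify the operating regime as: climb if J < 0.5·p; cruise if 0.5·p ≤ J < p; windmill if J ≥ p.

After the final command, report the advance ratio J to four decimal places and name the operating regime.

J = 0.2658, regime = climb

set_propeller: D = 1.755 m, P = 2.236 m (p = P/D = 1.274074); state ← (V=0, rpm=0)
throttle_to(2991): rpm ← 2991
set_airspeed(29.37): V ← 29.37 m/s
adjust_throttle(-358): rpm ← 2991 -358 = 2633
set_airspeed(36.97): V ← 36.97 m/s
throttle_to(4756): rpm ← 4756
final state: V = 36.97 m/s, rpm = 4756 → n = rpm/60 = 79.266667 rev/s
J = V / (n·D) = 36.97 / (79.266667 × 1.755) = 0.265755
regime bands: climb J<0.6370 | cruise [0.6370, 1.2741) | windmill J≥1.2741
J = 0.2658 → climb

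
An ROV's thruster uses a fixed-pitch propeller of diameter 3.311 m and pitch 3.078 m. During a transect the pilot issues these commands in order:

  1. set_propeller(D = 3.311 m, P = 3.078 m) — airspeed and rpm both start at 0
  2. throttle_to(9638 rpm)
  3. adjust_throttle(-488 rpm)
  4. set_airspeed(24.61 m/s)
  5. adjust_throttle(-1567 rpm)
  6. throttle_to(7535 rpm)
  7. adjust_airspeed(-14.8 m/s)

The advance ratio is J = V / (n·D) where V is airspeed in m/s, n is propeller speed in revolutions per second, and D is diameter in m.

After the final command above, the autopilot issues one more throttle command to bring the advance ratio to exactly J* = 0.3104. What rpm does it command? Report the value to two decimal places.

set_propeller: D = 3.311 m, P = 3.078 m (p = P/D = 0.929629); state ← (V=0, rpm=0)
throttle_to(9638): rpm ← 9638
adjust_throttle(-488): rpm ← 9638 -488 = 9150
set_airspeed(24.61): V ← 24.61 m/s
adjust_throttle(-1567): rpm ← 9150 -1567 = 7583
throttle_to(7535): rpm ← 7535
adjust_airspeed(-14.8): V ← 24.61 -14.8 = 9.81 m/s
final state: V = 9.81 m/s, rpm = 7535 → n = rpm/60 = 125.583333 rev/s
target J* = 0.3104; solve J* = V/(n·D) for n: n = V/(J*·D) = 9.81/(0.3104 × 3.311) = 9.545268 rev/s
rpm = 60·n = 572.716064

rpm = 572.72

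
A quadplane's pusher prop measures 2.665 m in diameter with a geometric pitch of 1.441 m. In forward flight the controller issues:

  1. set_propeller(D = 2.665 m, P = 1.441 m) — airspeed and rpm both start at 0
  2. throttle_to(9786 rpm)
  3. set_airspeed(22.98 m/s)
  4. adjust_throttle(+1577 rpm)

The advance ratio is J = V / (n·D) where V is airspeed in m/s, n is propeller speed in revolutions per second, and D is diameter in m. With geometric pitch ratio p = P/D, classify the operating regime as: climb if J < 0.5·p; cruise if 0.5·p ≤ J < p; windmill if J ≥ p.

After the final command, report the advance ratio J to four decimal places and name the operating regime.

set_propeller: D = 2.665 m, P = 1.441 m (p = P/D = 0.540713); state ← (V=0, rpm=0)
throttle_to(9786): rpm ← 9786
set_airspeed(22.98): V ← 22.98 m/s
adjust_throttle(+1577): rpm ← 9786 +1577 = 11363
final state: V = 22.98 m/s, rpm = 11363 → n = rpm/60 = 189.383333 rev/s
J = V / (n·D) = 22.98 / (189.383333 × 2.665) = 0.045531
regime bands: climb J<0.2704 | cruise [0.2704, 0.5407) | windmill J≥0.5407
J = 0.0455 → climb

J = 0.0455, regime = climb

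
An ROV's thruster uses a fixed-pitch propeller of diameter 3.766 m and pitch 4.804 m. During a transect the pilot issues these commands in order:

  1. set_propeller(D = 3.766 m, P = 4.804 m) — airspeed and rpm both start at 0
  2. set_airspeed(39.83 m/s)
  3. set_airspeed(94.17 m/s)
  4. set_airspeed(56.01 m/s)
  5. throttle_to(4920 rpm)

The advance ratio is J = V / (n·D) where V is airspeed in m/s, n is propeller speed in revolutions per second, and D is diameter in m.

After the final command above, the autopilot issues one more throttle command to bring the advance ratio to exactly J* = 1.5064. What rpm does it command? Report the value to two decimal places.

set_propeller: D = 3.766 m, P = 4.804 m (p = P/D = 1.275624); state ← (V=0, rpm=0)
set_airspeed(39.83): V ← 39.83 m/s
set_airspeed(94.17): V ← 94.17 m/s
set_airspeed(56.01): V ← 56.01 m/s
throttle_to(4920): rpm ← 4920
final state: V = 56.01 m/s, rpm = 4920 → n = rpm/60 = 82.000000 rev/s
target J* = 1.5064; solve J* = V/(n·D) for n: n = V/(J*·D) = 56.01/(1.5064 × 3.766) = 9.872905 rev/s
rpm = 60·n = 592.374289

rpm = 592.37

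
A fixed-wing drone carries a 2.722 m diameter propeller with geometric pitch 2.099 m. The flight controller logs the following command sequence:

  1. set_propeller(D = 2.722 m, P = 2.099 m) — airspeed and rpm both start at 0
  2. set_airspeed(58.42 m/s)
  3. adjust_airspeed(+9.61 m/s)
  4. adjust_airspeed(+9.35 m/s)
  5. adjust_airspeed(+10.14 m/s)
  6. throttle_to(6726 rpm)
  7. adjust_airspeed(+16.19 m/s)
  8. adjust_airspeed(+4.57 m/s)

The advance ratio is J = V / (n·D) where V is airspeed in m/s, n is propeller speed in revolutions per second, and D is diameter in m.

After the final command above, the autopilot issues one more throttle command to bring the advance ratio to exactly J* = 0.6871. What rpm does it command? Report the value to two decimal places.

set_propeller: D = 2.722 m, P = 2.099 m (p = P/D = 0.771124); state ← (V=0, rpm=0)
set_airspeed(58.42): V ← 58.42 m/s
adjust_airspeed(+9.61): V ← 58.42 +9.61 = 68.03 m/s
adjust_airspeed(+9.35): V ← 68.03 +9.35 = 77.38 m/s
adjust_airspeed(+10.14): V ← 77.38 +10.14 = 87.52 m/s
throttle_to(6726): rpm ← 6726
adjust_airspeed(+16.19): V ← 87.52 +16.19 = 103.71 m/s
adjust_airspeed(+4.57): V ← 103.71 +4.57 = 108.28 m/s
final state: V = 108.28 m/s, rpm = 6726 → n = rpm/60 = 112.100000 rev/s
target J* = 0.6871; solve J* = V/(n·D) for n: n = V/(J*·D) = 108.28/(0.6871 × 2.722) = 57.894883 rev/s
rpm = 60·n = 3473.692957

rpm = 3473.69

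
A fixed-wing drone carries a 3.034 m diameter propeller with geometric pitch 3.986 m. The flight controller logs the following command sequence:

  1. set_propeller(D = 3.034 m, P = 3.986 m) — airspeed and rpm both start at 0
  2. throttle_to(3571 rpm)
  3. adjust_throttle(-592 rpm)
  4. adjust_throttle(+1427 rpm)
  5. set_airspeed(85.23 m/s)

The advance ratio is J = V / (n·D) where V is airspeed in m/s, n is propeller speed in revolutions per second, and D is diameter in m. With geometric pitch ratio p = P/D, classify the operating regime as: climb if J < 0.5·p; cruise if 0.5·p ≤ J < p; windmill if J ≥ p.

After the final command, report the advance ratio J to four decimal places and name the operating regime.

set_propeller: D = 3.034 m, P = 3.986 m (p = P/D = 1.313777); state ← (V=0, rpm=0)
throttle_to(3571): rpm ← 3571
adjust_throttle(-592): rpm ← 3571 -592 = 2979
adjust_throttle(+1427): rpm ← 2979 +1427 = 4406
set_airspeed(85.23): V ← 85.23 m/s
final state: V = 85.23 m/s, rpm = 4406 → n = rpm/60 = 73.433333 rev/s
J = V / (n·D) = 85.23 / (73.433333 × 3.034) = 0.382546
regime bands: climb J<0.6569 | cruise [0.6569, 1.3138) | windmill J≥1.3138
J = 0.3825 → climb

J = 0.3825, regime = climb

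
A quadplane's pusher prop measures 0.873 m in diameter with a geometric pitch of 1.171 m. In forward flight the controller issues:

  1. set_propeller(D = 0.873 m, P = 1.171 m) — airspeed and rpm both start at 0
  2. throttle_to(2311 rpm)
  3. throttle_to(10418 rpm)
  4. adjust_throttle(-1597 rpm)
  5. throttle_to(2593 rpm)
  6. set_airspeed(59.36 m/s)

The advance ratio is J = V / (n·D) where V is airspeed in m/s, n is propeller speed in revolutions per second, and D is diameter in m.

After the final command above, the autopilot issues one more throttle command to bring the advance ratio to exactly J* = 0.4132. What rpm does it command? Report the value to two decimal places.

set_propeller: D = 0.873 m, P = 1.171 m (p = P/D = 1.341352); state ← (V=0, rpm=0)
throttle_to(2311): rpm ← 2311
throttle_to(10418): rpm ← 10418
adjust_throttle(-1597): rpm ← 10418 -1597 = 8821
throttle_to(2593): rpm ← 2593
set_airspeed(59.36): V ← 59.36 m/s
final state: V = 59.36 m/s, rpm = 2593 → n = rpm/60 = 43.216667 rev/s
target J* = 0.4132; solve J* = V/(n·D) for n: n = V/(J*·D) = 59.36/(0.4132 × 0.873) = 164.558127 rev/s
rpm = 60·n = 9873.487623

rpm = 9873.49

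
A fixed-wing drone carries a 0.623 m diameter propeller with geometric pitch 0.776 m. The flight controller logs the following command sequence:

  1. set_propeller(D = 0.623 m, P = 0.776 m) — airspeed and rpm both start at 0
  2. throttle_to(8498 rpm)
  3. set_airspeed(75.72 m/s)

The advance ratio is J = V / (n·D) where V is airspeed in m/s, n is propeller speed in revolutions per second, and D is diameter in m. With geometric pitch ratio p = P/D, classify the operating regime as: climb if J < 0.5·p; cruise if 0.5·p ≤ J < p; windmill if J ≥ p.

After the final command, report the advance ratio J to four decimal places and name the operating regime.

J = 0.8581, regime = cruise

set_propeller: D = 0.623 m, P = 0.776 m (p = P/D = 1.245586); state ← (V=0, rpm=0)
throttle_to(8498): rpm ← 8498
set_airspeed(75.72): V ← 75.72 m/s
final state: V = 75.72 m/s, rpm = 8498 → n = rpm/60 = 141.633333 rev/s
J = V / (n·D) = 75.72 / (141.633333 × 0.623) = 0.858138
regime bands: climb J<0.6228 | cruise [0.6228, 1.2456) | windmill J≥1.2456
J = 0.8581 → cruise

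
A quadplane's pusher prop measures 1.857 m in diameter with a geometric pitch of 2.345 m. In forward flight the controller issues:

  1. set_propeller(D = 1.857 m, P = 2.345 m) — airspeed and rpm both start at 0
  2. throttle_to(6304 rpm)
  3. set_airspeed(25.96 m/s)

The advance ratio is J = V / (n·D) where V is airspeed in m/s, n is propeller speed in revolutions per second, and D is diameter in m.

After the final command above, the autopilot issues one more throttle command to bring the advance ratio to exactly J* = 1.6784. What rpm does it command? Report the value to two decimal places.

set_propeller: D = 1.857 m, P = 2.345 m (p = P/D = 1.262789); state ← (V=0, rpm=0)
throttle_to(6304): rpm ← 6304
set_airspeed(25.96): V ← 25.96 m/s
final state: V = 25.96 m/s, rpm = 6304 → n = rpm/60 = 105.066667 rev/s
target J* = 1.6784; solve J* = V/(n·D) for n: n = V/(J*·D) = 25.96/(1.6784 × 1.857) = 8.329085 rev/s
rpm = 60·n = 499.745122

rpm = 499.75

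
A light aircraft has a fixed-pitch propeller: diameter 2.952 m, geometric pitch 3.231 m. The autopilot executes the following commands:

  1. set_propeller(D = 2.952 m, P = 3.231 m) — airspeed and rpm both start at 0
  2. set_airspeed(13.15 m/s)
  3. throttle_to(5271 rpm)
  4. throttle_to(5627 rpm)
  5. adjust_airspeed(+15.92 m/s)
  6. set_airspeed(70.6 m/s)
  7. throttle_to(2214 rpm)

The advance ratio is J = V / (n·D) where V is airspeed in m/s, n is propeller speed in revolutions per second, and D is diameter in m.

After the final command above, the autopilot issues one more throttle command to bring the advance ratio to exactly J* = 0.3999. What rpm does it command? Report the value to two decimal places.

set_propeller: D = 2.952 m, P = 3.231 m (p = P/D = 1.094512); state ← (V=0, rpm=0)
set_airspeed(13.15): V ← 13.15 m/s
throttle_to(5271): rpm ← 5271
throttle_to(5627): rpm ← 5627
adjust_airspeed(+15.92): V ← 13.15 +15.92 = 29.07 m/s
set_airspeed(70.6): V ← 70.6 m/s
throttle_to(2214): rpm ← 2214
final state: V = 70.6 m/s, rpm = 2214 → n = rpm/60 = 36.900000 rev/s
target J* = 0.3999; solve J* = V/(n·D) for n: n = V/(J*·D) = 70.6/(0.3999 × 2.952) = 59.804924 rev/s
rpm = 60·n = 3588.295448

rpm = 3588.30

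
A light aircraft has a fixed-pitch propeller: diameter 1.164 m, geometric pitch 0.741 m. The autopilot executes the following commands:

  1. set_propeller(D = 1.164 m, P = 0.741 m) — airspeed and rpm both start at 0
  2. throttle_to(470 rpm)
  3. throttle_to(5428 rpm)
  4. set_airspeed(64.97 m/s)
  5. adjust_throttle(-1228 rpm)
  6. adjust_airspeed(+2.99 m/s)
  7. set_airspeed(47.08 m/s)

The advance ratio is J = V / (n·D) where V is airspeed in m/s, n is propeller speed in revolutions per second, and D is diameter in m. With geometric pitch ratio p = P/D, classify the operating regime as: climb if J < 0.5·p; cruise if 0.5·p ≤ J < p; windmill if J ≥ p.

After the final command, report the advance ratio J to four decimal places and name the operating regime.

J = 0.5778, regime = cruise

set_propeller: D = 1.164 m, P = 0.741 m (p = P/D = 0.636598); state ← (V=0, rpm=0)
throttle_to(470): rpm ← 470
throttle_to(5428): rpm ← 5428
set_airspeed(64.97): V ← 64.97 m/s
adjust_throttle(-1228): rpm ← 5428 -1228 = 4200
adjust_airspeed(+2.99): V ← 64.97 +2.99 = 67.96 m/s
set_airspeed(47.08): V ← 47.08 m/s
final state: V = 47.08 m/s, rpm = 4200 → n = rpm/60 = 70.000000 rev/s
J = V / (n·D) = 47.08 / (70.000000 × 1.164) = 0.577811
regime bands: climb J<0.3183 | cruise [0.3183, 0.6366) | windmill J≥0.6366
J = 0.5778 → cruise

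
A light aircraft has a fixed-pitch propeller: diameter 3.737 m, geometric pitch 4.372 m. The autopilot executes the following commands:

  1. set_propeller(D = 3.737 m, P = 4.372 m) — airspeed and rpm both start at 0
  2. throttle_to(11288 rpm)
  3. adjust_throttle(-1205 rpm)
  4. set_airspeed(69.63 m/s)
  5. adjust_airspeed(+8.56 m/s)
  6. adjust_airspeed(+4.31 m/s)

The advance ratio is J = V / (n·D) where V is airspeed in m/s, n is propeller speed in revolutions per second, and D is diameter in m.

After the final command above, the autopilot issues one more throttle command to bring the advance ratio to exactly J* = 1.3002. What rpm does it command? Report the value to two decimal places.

set_propeller: D = 3.737 m, P = 4.372 m (p = P/D = 1.169922); state ← (V=0, rpm=0)
throttle_to(11288): rpm ← 11288
adjust_throttle(-1205): rpm ← 11288 -1205 = 10083
set_airspeed(69.63): V ← 69.63 m/s
adjust_airspeed(+8.56): V ← 69.63 +8.56 = 78.19 m/s
adjust_airspeed(+4.31): V ← 78.19 +4.31 = 82.5 m/s
final state: V = 82.5 m/s, rpm = 10083 → n = rpm/60 = 168.050000 rev/s
target J* = 1.3002; solve J* = V/(n·D) for n: n = V/(J*·D) = 82.5/(1.3002 × 3.737) = 16.979335 rev/s
rpm = 60·n = 1018.760128

rpm = 1018.76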